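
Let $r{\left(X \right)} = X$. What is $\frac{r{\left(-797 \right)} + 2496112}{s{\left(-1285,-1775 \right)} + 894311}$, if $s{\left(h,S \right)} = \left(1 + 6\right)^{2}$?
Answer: $\frac{499063}{178872} \approx 2.7901$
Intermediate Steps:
$s{\left(h,S \right)} = 49$ ($s{\left(h,S \right)} = 7^{2} = 49$)
$\frac{r{\left(-797 \right)} + 2496112}{s{\left(-1285,-1775 \right)} + 894311} = \frac{-797 + 2496112}{49 + 894311} = \frac{2495315}{894360} = 2495315 \cdot \frac{1}{894360} = \frac{499063}{178872}$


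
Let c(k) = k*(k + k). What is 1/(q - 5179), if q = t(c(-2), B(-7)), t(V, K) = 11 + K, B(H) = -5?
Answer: -1/5173 ≈ -0.00019331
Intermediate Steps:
c(k) = 2*k² (c(k) = k*(2*k) = 2*k²)
q = 6 (q = 11 - 5 = 6)
1/(q - 5179) = 1/(6 - 5179) = 1/(-5173) = -1/5173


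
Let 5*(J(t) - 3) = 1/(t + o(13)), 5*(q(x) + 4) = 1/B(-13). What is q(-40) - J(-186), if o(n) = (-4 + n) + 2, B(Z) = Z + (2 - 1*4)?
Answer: -18407/2625 ≈ -7.0122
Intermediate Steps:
B(Z) = -2 + Z (B(Z) = Z + (2 - 4) = Z - 2 = -2 + Z)
q(x) = -301/75 (q(x) = -4 + 1/(5*(-2 - 13)) = -4 + (1/5)/(-15) = -4 + (1/5)*(-1/15) = -4 - 1/75 = -301/75)
o(n) = -2 + n
J(t) = 3 + 1/(5*(11 + t)) (J(t) = 3 + 1/(5*(t + (-2 + 13))) = 3 + 1/(5*(t + 11)) = 3 + 1/(5*(11 + t)))
q(-40) - J(-186) = -301/75 - (166 + 15*(-186))/(5*(11 - 186)) = -301/75 - (166 - 2790)/(5*(-175)) = -301/75 - (-1)*(-2624)/(5*175) = -301/75 - 1*2624/875 = -301/75 - 2624/875 = -18407/2625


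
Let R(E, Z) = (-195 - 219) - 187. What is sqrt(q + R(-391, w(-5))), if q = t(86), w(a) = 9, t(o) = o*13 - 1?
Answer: 2*sqrt(129) ≈ 22.716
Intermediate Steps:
t(o) = -1 + 13*o (t(o) = 13*o - 1 = -1 + 13*o)
R(E, Z) = -601 (R(E, Z) = -414 - 187 = -601)
q = 1117 (q = -1 + 13*86 = -1 + 1118 = 1117)
sqrt(q + R(-391, w(-5))) = sqrt(1117 - 601) = sqrt(516) = 2*sqrt(129)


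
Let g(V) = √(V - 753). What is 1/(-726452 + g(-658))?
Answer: -726452/527732509715 - I*√1411/527732509715 ≈ -1.3766e-6 - 7.1179e-11*I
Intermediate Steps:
g(V) = √(-753 + V)
1/(-726452 + g(-658)) = 1/(-726452 + √(-753 - 658)) = 1/(-726452 + √(-1411)) = 1/(-726452 + I*√1411)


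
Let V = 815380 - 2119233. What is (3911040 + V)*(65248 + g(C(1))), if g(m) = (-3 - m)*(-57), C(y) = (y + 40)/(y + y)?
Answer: 347212128725/2 ≈ 1.7361e+11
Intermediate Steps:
C(y) = (40 + y)/(2*y) (C(y) = (40 + y)/((2*y)) = (40 + y)*(1/(2*y)) = (40 + y)/(2*y))
V = -1303853
g(m) = 171 + 57*m
(3911040 + V)*(65248 + g(C(1))) = (3911040 - 1303853)*(65248 + (171 + 57*((1/2)*(40 + 1)/1))) = 2607187*(65248 + (171 + 57*((1/2)*1*41))) = 2607187*(65248 + (171 + 57*(41/2))) = 2607187*(65248 + (171 + 2337/2)) = 2607187*(65248 + 2679/2) = 2607187*(133175/2) = 347212128725/2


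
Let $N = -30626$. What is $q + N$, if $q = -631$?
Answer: $-31257$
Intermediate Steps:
$q + N = -631 - 30626 = -31257$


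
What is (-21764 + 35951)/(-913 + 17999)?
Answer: 14187/17086 ≈ 0.83033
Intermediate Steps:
(-21764 + 35951)/(-913 + 17999) = 14187/17086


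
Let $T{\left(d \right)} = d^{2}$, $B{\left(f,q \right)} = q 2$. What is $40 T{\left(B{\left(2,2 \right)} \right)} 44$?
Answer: $28160$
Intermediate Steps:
$B{\left(f,q \right)} = 2 q$
$40 T{\left(B{\left(2,2 \right)} \right)} 44 = 40 \left(2 \cdot 2\right)^{2} \cdot 44 = 40 \cdot 4^{2} \cdot 44 = 40 \cdot 16 \cdot 44 = 640 \cdot 44 = 28160$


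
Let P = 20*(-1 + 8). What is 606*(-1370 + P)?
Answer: -745380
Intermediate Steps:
P = 140 (P = 20*7 = 140)
606*(-1370 + P) = 606*(-1370 + 140) = 606*(-1230) = -745380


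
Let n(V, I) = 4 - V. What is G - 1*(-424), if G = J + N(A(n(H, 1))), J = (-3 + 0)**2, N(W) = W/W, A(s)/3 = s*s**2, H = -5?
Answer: 434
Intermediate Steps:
A(s) = 3*s**3 (A(s) = 3*(s*s**2) = 3*s**3)
N(W) = 1
J = 9 (J = (-3)**2 = 9)
G = 10 (G = 9 + 1 = 10)
G - 1*(-424) = 10 - 1*(-424) = 10 + 424 = 434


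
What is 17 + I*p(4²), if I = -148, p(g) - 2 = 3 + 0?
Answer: -723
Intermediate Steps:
p(g) = 5 (p(g) = 2 + (3 + 0) = 2 + 3 = 5)
17 + I*p(4²) = 17 - 148*5 = 17 - 740 = -723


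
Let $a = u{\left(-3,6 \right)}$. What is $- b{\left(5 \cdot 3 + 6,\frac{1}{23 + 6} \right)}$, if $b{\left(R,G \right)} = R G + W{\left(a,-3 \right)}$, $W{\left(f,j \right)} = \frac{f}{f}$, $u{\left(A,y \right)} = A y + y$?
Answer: $- \frac{50}{29} \approx -1.7241$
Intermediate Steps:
$u{\left(A,y \right)} = y + A y$
$a = -12$ ($a = 6 \left(1 - 3\right) = 6 \left(-2\right) = -12$)
$W{\left(f,j \right)} = 1$
$b{\left(R,G \right)} = 1 + G R$ ($b{\left(R,G \right)} = R G + 1 = G R + 1 = 1 + G R$)
$- b{\left(5 \cdot 3 + 6,\frac{1}{23 + 6} \right)} = - (1 + \frac{5 \cdot 3 + 6}{23 + 6}) = - (1 + \frac{15 + 6}{29}) = - (1 + \frac{1}{29} \cdot 21) = - (1 + \frac{21}{29}) = \left(-1\right) \frac{50}{29} = - \frac{50}{29}$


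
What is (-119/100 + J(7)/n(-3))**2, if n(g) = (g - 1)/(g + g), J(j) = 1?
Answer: 961/10000 ≈ 0.096100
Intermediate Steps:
n(g) = (-1 + g)/(2*g) (n(g) = (-1 + g)/((2*g)) = (-1 + g)*(1/(2*g)) = (-1 + g)/(2*g))
(-119/100 + J(7)/n(-3))**2 = (-119/100 + 1/((1/2)*(-1 - 3)/(-3)))**2 = (-119*1/100 + 1/((1/2)*(-1/3)*(-4)))**2 = (-119/100 + 1/(2/3))**2 = (-119/100 + 1*(3/2))**2 = (-119/100 + 3/2)**2 = (31/100)**2 = 961/10000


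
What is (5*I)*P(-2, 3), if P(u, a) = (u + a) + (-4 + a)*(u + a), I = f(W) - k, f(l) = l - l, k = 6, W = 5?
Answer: 0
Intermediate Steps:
f(l) = 0
I = -6 (I = 0 - 1*6 = 0 - 6 = -6)
P(u, a) = a + u + (-4 + a)*(a + u) (P(u, a) = (a + u) + (-4 + a)*(a + u) = a + u + (-4 + a)*(a + u))
(5*I)*P(-2, 3) = (5*(-6))*(3² - 3*3 - 3*(-2) + 3*(-2)) = -30*(9 - 9 + 6 - 6) = -30*0 = 0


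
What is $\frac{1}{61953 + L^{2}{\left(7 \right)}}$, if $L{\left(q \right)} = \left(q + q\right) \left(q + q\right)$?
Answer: $\frac{1}{100369} \approx 9.9632 \cdot 10^{-6}$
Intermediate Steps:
$L{\left(q \right)} = 4 q^{2}$ ($L{\left(q \right)} = 2 q 2 q = 4 q^{2}$)
$\frac{1}{61953 + L^{2}{\left(7 \right)}} = \frac{1}{61953 + \left(4 \cdot 7^{2}\right)^{2}} = \frac{1}{61953 + \left(4 \cdot 49\right)^{2}} = \frac{1}{61953 + 196^{2}} = \frac{1}{61953 + 38416} = \frac{1}{100369}$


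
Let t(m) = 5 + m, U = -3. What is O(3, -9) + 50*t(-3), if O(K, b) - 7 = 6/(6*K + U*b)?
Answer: 1607/15 ≈ 107.13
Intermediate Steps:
O(K, b) = 7 + 6/(-3*b + 6*K) (O(K, b) = 7 + 6/(6*K - 3*b) = 7 + 6/(-3*b + 6*K))
O(3, -9) + 50*t(-3) = (2 - 7*(-9) + 14*3)/(-1*(-9) + 2*3) + 50*(5 - 3) = (2 + 63 + 42)/(9 + 6) + 50*2 = 107/15 + 100 = 1607/15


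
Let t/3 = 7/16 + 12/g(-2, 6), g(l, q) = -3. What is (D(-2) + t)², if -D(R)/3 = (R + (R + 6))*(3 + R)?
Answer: 71289/256 ≈ 278.47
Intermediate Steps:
t = -171/16 (t = 3*(7/16 + 12/(-3)) = 3*(7*(1/16) + 12*(-⅓)) = 3*(7/16 - 4) = 3*(-57/16) = -171/16 ≈ -10.688)
D(R) = -3*(3 + R)*(6 + 2*R) (D(R) = -3*(R + (R + 6))*(3 + R) = -3*(R + (6 + R))*(3 + R) = -3*(6 + 2*R)*(3 + R) = -3*(3 + R)*(6 + 2*R))
(D(-2) + t)² = ((-54 - 36*(-2) - 6*(-2)²) - 171/16)² = ((-54 + 72 - 6*4) - 171/16)² = ((-54 + 72 - 24) - 171/16)² = (-6 - 171/16)² = (-267/16)² = 71289/256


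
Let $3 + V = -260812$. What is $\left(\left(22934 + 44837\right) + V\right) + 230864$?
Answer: $37820$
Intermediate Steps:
$V = -260815$ ($V = -3 - 260812 = -260815$)
$\left(\left(22934 + 44837\right) + V\right) + 230864 = \left(\left(22934 + 44837\right) - 260815\right) + 230864 = \left(67771 - 260815\right) + 230864 = -193044 + 230864 = 37820$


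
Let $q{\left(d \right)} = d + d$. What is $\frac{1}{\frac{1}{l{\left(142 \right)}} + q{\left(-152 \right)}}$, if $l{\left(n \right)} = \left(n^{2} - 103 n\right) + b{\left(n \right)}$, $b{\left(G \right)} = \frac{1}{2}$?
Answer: $- \frac{11077}{3367406} \approx -0.0032895$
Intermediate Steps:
$b{\left(G \right)} = \frac{1}{2}$
$l{\left(n \right)} = \frac{1}{2} + n^{2} - 103 n$ ($l{\left(n \right)} = \left(n^{2} - 103 n\right) + \frac{1}{2} = \frac{1}{2} + n^{2} - 103 n$)
$q{\left(d \right)} = 2 d$
$\frac{1}{\frac{1}{l{\left(142 \right)}} + q{\left(-152 \right)}} = \frac{1}{\frac{1}{\frac{1}{2} + 142^{2} - 14626} + 2 \left(-152\right)} = \frac{1}{\frac{1}{\frac{1}{2} + 20164 - 14626} - 304} = \frac{1}{\frac{1}{\frac{11077}{2}} - 304} = \frac{1}{\frac{2}{11077} - 304} = \frac{1}{- \frac{3367406}{11077}} = - \frac{11077}{3367406}$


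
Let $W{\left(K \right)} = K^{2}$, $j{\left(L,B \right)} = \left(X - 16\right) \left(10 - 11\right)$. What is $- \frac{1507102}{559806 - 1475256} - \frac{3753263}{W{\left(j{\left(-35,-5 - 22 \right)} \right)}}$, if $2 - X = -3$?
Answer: $- \frac{1717871127004}{55384725} \approx -31017.0$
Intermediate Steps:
$X = 5$ ($X = 2 - -3 = 2 + 3 = 5$)
$j{\left(L,B \right)} = 11$ ($j{\left(L,B \right)} = \left(5 - 16\right) \left(10 - 11\right) = \left(-11\right) \left(-1\right) = 11$)
$- \frac{1507102}{559806 - 1475256} - \frac{3753263}{W{\left(j{\left(-35,-5 - 22 \right)} \right)}} = - \frac{1507102}{559806 - 1475256} - \frac{3753263}{11^{2}} = - \frac{1507102}{559806 - 1475256} - \frac{3753263}{121} = - \frac{1507102}{-915450} - \frac{3753263}{121} = \left(-1507102\right) \left(- \frac{1}{915450}\right) - \frac{3753263}{121} = \frac{753551}{457725} - \frac{3753263}{121} = - \frac{1717871127004}{55384725}$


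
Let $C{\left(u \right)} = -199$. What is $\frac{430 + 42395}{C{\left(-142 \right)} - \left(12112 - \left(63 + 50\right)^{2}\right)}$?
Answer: $\frac{42825}{458} \approx 93.504$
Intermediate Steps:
$\frac{430 + 42395}{C{\left(-142 \right)} - \left(12112 - \left(63 + 50\right)^{2}\right)} = \frac{430 + 42395}{-199 - \left(12112 - \left(63 + 50\right)^{2}\right)} = \frac{42825}{-199 - \left(12112 - 113^{2}\right)} = \frac{42825}{-199 + \left(-12112 + 12769\right)} = \frac{42825}{-199 + 657} = \frac{42825}{458}$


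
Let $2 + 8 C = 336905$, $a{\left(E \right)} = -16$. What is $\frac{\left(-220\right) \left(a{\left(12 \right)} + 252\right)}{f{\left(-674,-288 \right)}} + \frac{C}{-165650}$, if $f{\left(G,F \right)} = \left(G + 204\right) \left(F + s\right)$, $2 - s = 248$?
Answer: $- \frac{7668014947}{16629934800} \approx -0.4611$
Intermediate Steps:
$s = -246$ ($s = 2 - 248 = -246$)
$C = \frac{336903}{8}$ ($C = - \frac{1}{4} + \frac{1}{8} \cdot 336905 = - \frac{1}{4} + \frac{336905}{8} = \frac{336903}{8} \approx 42113.0$)
$f{\left(G,F \right)} = \left(-246 + F\right) \left(204 + G\right)$ ($f{\left(G,F \right)} = \left(G + 204\right) \left(F - 246\right) = \left(204 + G\right) \left(-246 + F\right) = \left(-246 + F\right) \left(204 + G\right)$)
$\frac{\left(-220\right) \left(a{\left(12 \right)} + 252\right)}{f{\left(-674,-288 \right)}} + \frac{C}{-165650} = \frac{\left(-220\right) \left(-16 + 252\right)}{-50184 - -165804 + 204 \left(-288\right) - -194112} + \frac{336903}{8 \left(-165650\right)} = \frac{\left(-220\right) 236}{-50184 + 165804 - 58752 + 194112} + \frac{336903}{8} \left(- \frac{1}{165650}\right) = - \frac{51920}{250980} - \frac{336903}{1325200} = \left(-51920\right) \frac{1}{250980} - \frac{336903}{1325200} = - \frac{2596}{12549} - \frac{336903}{1325200} = - \frac{7668014947}{16629934800}$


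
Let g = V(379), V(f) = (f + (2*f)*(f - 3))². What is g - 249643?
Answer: 81445490126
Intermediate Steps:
V(f) = (f + 2*f*(-3 + f))² (V(f) = (f + (2*f)*(-3 + f))² = (f + 2*f*(-3 + f))²)
g = 81445739769 (g = 379²*(-5 + 2*379)² = 143641*(-5 + 758)² = 143641*753² = 143641*567009 = 81445739769)
g - 249643 = 81445739769 - 249643 = 81445490126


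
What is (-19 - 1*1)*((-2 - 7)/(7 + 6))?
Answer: 180/13 ≈ 13.846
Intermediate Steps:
(-19 - 1*1)*((-2 - 7)/(7 + 6)) = (-19 - 1)*(-9/13) = -(-180)/13 = -20*(-9/13) = 180/13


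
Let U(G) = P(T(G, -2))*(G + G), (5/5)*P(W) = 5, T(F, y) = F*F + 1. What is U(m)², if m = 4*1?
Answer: 1600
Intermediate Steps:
T(F, y) = 1 + F² (T(F, y) = F² + 1 = 1 + F²)
m = 4
P(W) = 5
U(G) = 10*G (U(G) = 5*(G + G) = 5*(2*G) = 10*G)
U(m)² = (10*4)² = 40² = 1600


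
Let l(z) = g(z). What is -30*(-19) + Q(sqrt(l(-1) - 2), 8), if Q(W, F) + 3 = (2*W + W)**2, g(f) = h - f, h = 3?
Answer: 585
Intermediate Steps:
g(f) = 3 - f
l(z) = 3 - z
Q(W, F) = -3 + 9*W**2 (Q(W, F) = -3 + (2*W + W)**2 = -3 + (3*W)**2 = -3 + 9*W**2)
-30*(-19) + Q(sqrt(l(-1) - 2), 8) = -30*(-19) + (-3 + 9*(sqrt((3 - 1*(-1)) - 2))**2) = 570 + (-3 + 9*(sqrt((3 + 1) - 2))**2) = 570 + (-3 + 9*(sqrt(4 - 2))**2) = 570 + (-3 + 9*(sqrt(2))**2) = 570 + (-3 + 9*2) = 570 + (-3 + 18) = 570 + 15 = 585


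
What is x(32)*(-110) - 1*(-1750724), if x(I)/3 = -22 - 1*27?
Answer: 1766894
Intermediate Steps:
x(I) = -147 (x(I) = 3*(-22 - 1*27) = 3*(-22 - 27) = 3*(-49) = -147)
x(32)*(-110) - 1*(-1750724) = -147*(-110) - 1*(-1750724) = 16170 + 1750724 = 1766894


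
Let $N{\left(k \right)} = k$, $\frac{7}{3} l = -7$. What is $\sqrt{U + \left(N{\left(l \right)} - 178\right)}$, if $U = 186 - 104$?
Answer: $3 i \sqrt{11} \approx 9.9499 i$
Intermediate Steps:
$l = -3$ ($l = \frac{3}{7} \left(-7\right) = -3$)
$U = 82$
$\sqrt{U + \left(N{\left(l \right)} - 178\right)} = \sqrt{82 - 181} = \sqrt{-99} = 3 i \sqrt{11}$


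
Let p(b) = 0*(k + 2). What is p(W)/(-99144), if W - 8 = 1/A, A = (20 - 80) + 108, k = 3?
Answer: 0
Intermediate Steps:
A = 48 (A = -60 + 108 = 48)
W = 385/48 (W = 8 + 1/48 = 385/48 ≈ 8.0208)
p(b) = 0 (p(b) = 0*(3 + 2) = 0*5 = 0)
p(W)/(-99144) = 0/(-99144) = 0*(-1/99144) = 0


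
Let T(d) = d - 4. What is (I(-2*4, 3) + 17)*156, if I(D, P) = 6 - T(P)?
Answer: 3744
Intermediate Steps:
T(d) = -4 + d
I(D, P) = 10 - P (I(D, P) = 6 - (-4 + P) = 6 + (4 - P) = 10 - P)
(I(-2*4, 3) + 17)*156 = ((10 - 1*3) + 17)*156 = ((10 - 3) + 17)*156 = (7 + 17)*156 = 24*156 = 3744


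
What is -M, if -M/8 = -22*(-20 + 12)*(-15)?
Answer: -21120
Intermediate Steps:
M = 21120 (M = -8*(-22*(-20 + 12))*(-15) = -8*(-22*(-8))*(-15) = -1408*(-15) = -8*(-2640) = 21120)
-M = -1*21120 = -21120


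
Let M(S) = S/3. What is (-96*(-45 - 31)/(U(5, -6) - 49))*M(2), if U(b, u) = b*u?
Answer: -4864/79 ≈ -61.570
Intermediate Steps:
M(S) = S/3 (M(S) = S*(⅓) = S/3)
(-96*(-45 - 31)/(U(5, -6) - 49))*M(2) = (-96*(-45 - 31)/(5*(-6) - 49))*((⅓)*2) = -(-7296)/(-30 - 49)*(⅔) = -(-7296)/(-79)*(⅔) = -(-7296)*(-1)/79*(⅔) = -96*76/79*(⅔) = -7296/79*⅔ = -4864/79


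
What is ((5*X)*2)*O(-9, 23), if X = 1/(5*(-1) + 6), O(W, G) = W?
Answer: -90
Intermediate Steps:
X = 1 (X = 1/(-5 + 6) = 1/1 = 1)
((5*X)*2)*O(-9, 23) = ((5*1)*2)*(-9) = (5*2)*(-9) = 10*(-9) = -90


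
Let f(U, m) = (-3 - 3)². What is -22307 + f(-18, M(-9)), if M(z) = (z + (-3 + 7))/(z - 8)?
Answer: -22271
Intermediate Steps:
M(z) = (4 + z)/(-8 + z) (M(z) = (z + 4)/(-8 + z) = (4 + z)/(-8 + z))
f(U, m) = 36 (f(U, m) = (-6)² = 36)
-22307 + f(-18, M(-9)) = -22307 + 36 = -22271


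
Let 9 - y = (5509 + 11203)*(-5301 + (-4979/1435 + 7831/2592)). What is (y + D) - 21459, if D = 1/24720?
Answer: 16967268825358553/191555280 ≈ 8.8576e+7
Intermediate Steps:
D = 1/24720 ≈ 4.0453e-5
y = 41192668471127/464940 (y = 9 - (5509 + 11203)*(-5301 + (-4979/1435 + 7831/2592)) = 9 - 16712*(-5301 + (-4979*1/1435 + 7831*(1/2592))) = 9 - 16712*(-5301 + (-4979/1435 + 7831/2592)) = 9 - 16712*(-5301 - 1668083/3719520) = 9 - 16712*(-19718843603)/3719520 = 9 - 1*(-41192664286667/464940) = 9 + 41192664286667/464940 = 41192668471127/464940 ≈ 8.8598e+7)
(y + D) - 21459 = (41192668471127/464940 + 1/24720) - 21459 = 16971379410112073/191555280 - 21459 = 16967268825358553/191555280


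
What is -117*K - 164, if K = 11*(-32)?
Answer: 41020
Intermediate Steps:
K = -352
-117*K - 164 = -117*(-352) - 164 = 41184 - 164 = 41020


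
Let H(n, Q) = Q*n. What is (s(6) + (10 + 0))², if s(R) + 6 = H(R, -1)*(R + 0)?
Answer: 1024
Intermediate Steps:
s(R) = -6 - R² (s(R) = -6 + (-R)*(R + 0) = -6 + (-R)*R = -6 - R²)
(s(6) + (10 + 0))² = ((-6 - 1*6²) + (10 + 0))² = ((-6 - 1*36) + 10)² = ((-6 - 36) + 10)² = (-42 + 10)² = (-32)² = 1024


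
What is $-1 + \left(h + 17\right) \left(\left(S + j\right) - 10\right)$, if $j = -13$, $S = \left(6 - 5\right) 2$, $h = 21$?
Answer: $-799$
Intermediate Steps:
$S = 2$ ($S = 1 \cdot 2 = 2$)
$-1 + \left(h + 17\right) \left(\left(S + j\right) - 10\right) = -1 + \left(21 + 17\right) \left(\left(2 - 13\right) - 10\right) = -1 + 38 \left(-11 - 10\right) = -1 + 38 \left(-21\right) = -1 - 798 = -799$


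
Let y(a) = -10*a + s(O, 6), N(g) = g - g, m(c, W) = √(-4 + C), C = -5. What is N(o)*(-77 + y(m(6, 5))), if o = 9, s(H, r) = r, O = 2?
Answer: 0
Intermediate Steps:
m(c, W) = 3*I (m(c, W) = √(-4 - 5) = √(-9) = 3*I)
N(g) = 0
y(a) = 6 - 10*a (y(a) = -10*a + 6 = 6 - 10*a)
N(o)*(-77 + y(m(6, 5))) = 0*(-77 + (6 - 30*I)) = 0*(-71 - 30*I) = 0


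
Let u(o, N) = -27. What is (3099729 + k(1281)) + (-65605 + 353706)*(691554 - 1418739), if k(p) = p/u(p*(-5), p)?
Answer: -1885496634031/9 ≈ -2.0950e+11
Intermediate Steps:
k(p) = -p/27 (k(p) = p/(-27) = p*(-1/27) = -p/27)
(3099729 + k(1281)) + (-65605 + 353706)*(691554 - 1418739) = (3099729 - 1/27*1281) + (-65605 + 353706)*(691554 - 1418739) = (3099729 - 427/9) + 288101*(-727185) = 27897134/9 - 209502725685 = -1885496634031/9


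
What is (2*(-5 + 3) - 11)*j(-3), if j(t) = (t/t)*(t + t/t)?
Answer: 30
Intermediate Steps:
j(t) = 1 + t (j(t) = 1*(t + 1) = 1*(1 + t) = 1 + t)
(2*(-5 + 3) - 11)*j(-3) = (2*(-5 + 3) - 11)*(1 - 3) = (2*(-2) - 11)*(-2) = (-4 - 11)*(-2) = -15*(-2) = 30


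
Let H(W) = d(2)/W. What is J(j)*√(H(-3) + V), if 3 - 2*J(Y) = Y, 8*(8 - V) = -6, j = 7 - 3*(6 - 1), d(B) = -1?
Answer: 11*√327/12 ≈ 16.576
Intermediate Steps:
j = -8 (j = 7 - 3*5 = 7 - 15 = -8)
V = 35/4 (V = 8 - ⅛*(-6) = 8 + ¾ = 35/4 ≈ 8.7500)
J(Y) = 3/2 - Y/2
H(W) = -1/W
J(j)*√(H(-3) + V) = (3/2 - ½*(-8))*√(-1/(-3) + 35/4) = (3/2 + 4)*√(-1*(-⅓) + 35/4) = 11*√(⅓ + 35/4)/2 = 11*√(109/12)/2 = 11*(√327/6)/2 = 11*√327/12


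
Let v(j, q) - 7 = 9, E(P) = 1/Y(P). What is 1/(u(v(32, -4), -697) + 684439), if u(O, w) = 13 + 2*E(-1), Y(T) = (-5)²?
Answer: 25/17111302 ≈ 1.4610e-6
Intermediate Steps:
Y(T) = 25
E(P) = 1/25
v(j, q) = 16 (v(j, q) = 7 + 9 = 16)
u(O, w) = 327/25 (u(O, w) = 13 + 2*(1/25) = 13 + 2/25 = 327/25)
1/(u(v(32, -4), -697) + 684439) = 1/(327/25 + 684439) = 1/(17111302/25) = 25/17111302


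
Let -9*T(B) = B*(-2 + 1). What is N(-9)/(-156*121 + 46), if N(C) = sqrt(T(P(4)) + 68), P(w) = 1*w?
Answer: -sqrt(154)/28245 ≈ -0.00043936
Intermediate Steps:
P(w) = w
T(B) = B/9 (T(B) = -B*(-2 + 1)/9 = -B*(-1)/9 = -(-1)*B/9 = B/9)
N(C) = 2*sqrt(154)/3 (N(C) = sqrt((1/9)*4 + 68) = sqrt(4/9 + 68) = sqrt(616/9) = 2*sqrt(154)/3)
N(-9)/(-156*121 + 46) = (2*sqrt(154)/3)/(-156*121 + 46) = (2*sqrt(154)/3)/(-18876 + 46) = (2*sqrt(154)/3)/(-18830) = (2*sqrt(154)/3)*(-1/18830) = -sqrt(154)/28245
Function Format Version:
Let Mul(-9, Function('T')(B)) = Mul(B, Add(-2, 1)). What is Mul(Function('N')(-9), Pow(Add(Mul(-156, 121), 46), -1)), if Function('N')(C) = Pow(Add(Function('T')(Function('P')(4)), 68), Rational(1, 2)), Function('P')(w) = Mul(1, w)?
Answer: Mul(Rational(-1, 28245), Pow(154, Rational(1, 2))) ≈ -0.00043936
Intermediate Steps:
Function('P')(w) = w
Function('T')(B) = Mul(Rational(1, 9), B) (Function('T')(B) = Mul(Rational(-1, 9), Mul(B, Add(-2, 1))) = Mul(Rational(-1, 9), Mul(B, -1)) = Mul(Rational(-1, 9), Mul(-1, B)) = Mul(Rational(1, 9), B))
Function('N')(C) = Mul(Rational(2, 3), Pow(154, Rational(1, 2))) (Function('N')(C) = Pow(Add(Mul(Rational(1, 9), 4), 68), Rational(1, 2)) = Pow(Add(Rational(4, 9), 68), Rational(1, 2)) = Pow(Rational(616, 9), Rational(1, 2)) = Mul(Rational(2, 3), Pow(154, Rational(1, 2))))
Mul(Function('N')(-9), Pow(Add(Mul(-156, 121), 46), -1)) = Mul(Mul(Rational(2, 3), Pow(154, Rational(1, 2))), Pow(Add(Mul(-156, 121), 46), -1)) = Mul(Mul(Rational(2, 3), Pow(154, Rational(1, 2))), Pow(Add(-18876, 46), -1)) = Mul(Mul(Rational(2, 3), Pow(154, Rational(1, 2))), Pow(-18830, -1)) = Mul(Mul(Rational(2, 3), Pow(154, Rational(1, 2))), Rational(-1, 18830)) = Mul(Rational(-1, 28245), Pow(154, Rational(1, 2)))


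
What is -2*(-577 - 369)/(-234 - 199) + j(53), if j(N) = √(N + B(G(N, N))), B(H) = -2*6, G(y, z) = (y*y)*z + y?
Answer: -1892/433 + √41 ≈ 2.0336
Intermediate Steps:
G(y, z) = y + z*y² (G(y, z) = y²*z + y = z*y² + y = y + z*y²)
B(H) = -12
j(N) = √(-12 + N) (j(N) = √(N - 12) = √(-12 + N))
-2*(-577 - 369)/(-234 - 199) + j(53) = -2*(-577 - 369)/(-234 - 199) + √(-12 + 53) = -(-1892)/(-433) + √41 = -(-1892)*(-1)/433 + √41 = -2*946/433 + √41 = -1892/433 + √41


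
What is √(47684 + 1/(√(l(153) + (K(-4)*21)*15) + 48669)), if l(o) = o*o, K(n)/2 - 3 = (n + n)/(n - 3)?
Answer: √(47684 + 1/(48669 + 21*√59)) ≈ 218.37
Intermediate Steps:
K(n) = 6 + 4*n/(-3 + n) (K(n) = 6 + 2*((n + n)/(n - 3)) = 6 + 2*((2*n)/(-3 + n)) = 6 + 2*(2*n/(-3 + n)) = 6 + 4*n/(-3 + n))
l(o) = o²
√(47684 + 1/(√(l(153) + (K(-4)*21)*15) + 48669)) = √(47684 + 1/(√(153² + ((2*(-9 + 5*(-4))/(-3 - 4))*21)*15) + 48669)) = √(47684 + 1/(√(23409 + ((2*(-9 - 20)/(-7))*21)*15) + 48669)) = √(47684 + 1/(√(23409 + ((2*(-⅐)*(-29))*21)*15) + 48669)) = √(47684 + 1/(√(23409 + ((58/7)*21)*15) + 48669)) = √(47684 + 1/(√(23409 + 174*15) + 48669)) = √(47684 + 1/(√(23409 + 2610) + 48669)) = √(47684 + 1/(√26019 + 48669)) = √(47684 + 1/(21*√59 + 48669)) = √(47684 + 1/(48669 + 21*√59))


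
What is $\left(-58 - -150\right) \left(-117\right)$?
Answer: $-10764$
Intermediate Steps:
$\left(-58 - -150\right) \left(-117\right) = \left(-58 + 150\right) \left(-117\right) = 92 \left(-117\right) = -10764$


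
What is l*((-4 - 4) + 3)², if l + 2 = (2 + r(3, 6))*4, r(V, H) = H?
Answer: 750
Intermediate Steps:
l = 30 (l = -2 + (2 + 6)*4 = -2 + 8*4 = -2 + 32 = 30)
l*((-4 - 4) + 3)² = 30*((-4 - 4) + 3)² = 30*(-8 + 3)² = 30*(-5)² = 30*25 = 750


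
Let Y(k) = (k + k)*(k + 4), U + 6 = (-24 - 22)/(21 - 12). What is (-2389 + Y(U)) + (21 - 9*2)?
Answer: -180466/81 ≈ -2228.0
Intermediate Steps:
U = -100/9 (U = -6 + (-24 - 22)/(21 - 12) = -6 - 46/9 = -100/9 ≈ -11.111)
Y(k) = 2*k*(4 + k) (Y(k) = (2*k)*(4 + k) = 2*k*(4 + k))
(-2389 + Y(U)) + (21 - 9*2) = (-2389 + 2*(-100/9)*(4 - 100/9)) + (21 - 9*2) = (-2389 + 2*(-100/9)*(-64/9)) + (21 - 9*2) = (-2389 + 12800/81) + (21 - 18) = -180709/81 + 3 = -180466/81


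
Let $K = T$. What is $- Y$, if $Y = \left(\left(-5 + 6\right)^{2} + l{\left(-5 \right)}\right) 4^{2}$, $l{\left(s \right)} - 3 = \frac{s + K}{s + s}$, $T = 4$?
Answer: $- \frac{328}{5} \approx -65.6$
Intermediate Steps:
$K = 4$
$l{\left(s \right)} = 3 + \frac{4 + s}{2 s}$ ($l{\left(s \right)} = 3 + \frac{s + 4}{s + s} = 3 + \frac{4 + s}{2 s}$)
$Y = \frac{328}{5}$ ($Y = \left(\left(-5 + 6\right)^{2} + \left(\frac{7}{2} + \frac{2}{-5}\right)\right) 4^{2} = \left(1^{2} + \left(\frac{7}{2} + 2 \left(- \frac{1}{5}\right)\right)\right) 16 = \left(1 + \left(\frac{7}{2} - \frac{2}{5}\right)\right) 16 = \left(1 + \frac{31}{10}\right) 16 = \frac{41}{10} \cdot 16 = \frac{328}{5} \approx 65.6$)
$- Y = \left(-1\right) \frac{328}{5} = - \frac{328}{5}$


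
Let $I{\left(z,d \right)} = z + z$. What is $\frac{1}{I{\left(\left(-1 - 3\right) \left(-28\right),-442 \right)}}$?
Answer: $\frac{1}{224} \approx 0.0044643$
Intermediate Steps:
$I{\left(z,d \right)} = 2 z$
$\frac{1}{I{\left(\left(-1 - 3\right) \left(-28\right),-442 \right)}} = \frac{1}{2 \left(-1 - 3\right) \left(-28\right)} = \frac{1}{2 \left(\left(-4\right) \left(-28\right)\right)} = \frac{1}{2 \cdot 112} = \frac{1}{224}$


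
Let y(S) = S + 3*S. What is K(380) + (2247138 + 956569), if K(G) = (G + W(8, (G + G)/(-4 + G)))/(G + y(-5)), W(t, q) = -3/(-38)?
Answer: 43826726203/13680 ≈ 3.2037e+6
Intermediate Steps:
y(S) = 4*S
W(t, q) = 3/38 (W(t, q) = -3*(-1/38) = 3/38)
K(G) = (3/38 + G)/(-20 + G) (K(G) = (G + 3/38)/(G + 4*(-5)) = (3/38 + G)/(G - 20) = (3/38 + G)/(-20 + G))
K(380) + (2247138 + 956569) = (3/38 + 380)/(-20 + 380) + (2247138 + 956569) = (14443/38)/360 + 3203707 = (1/360)*(14443/38) + 3203707 = 14443/13680 + 3203707 = 43826726203/13680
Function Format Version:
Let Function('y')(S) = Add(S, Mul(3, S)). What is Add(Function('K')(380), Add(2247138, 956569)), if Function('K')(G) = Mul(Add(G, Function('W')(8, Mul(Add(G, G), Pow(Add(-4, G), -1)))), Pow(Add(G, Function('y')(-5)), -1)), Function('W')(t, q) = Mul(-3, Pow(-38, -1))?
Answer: Rational(43826726203, 13680) ≈ 3.2037e+6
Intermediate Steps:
Function('y')(S) = Mul(4, S)
Function('W')(t, q) = Rational(3, 38) (Function('W')(t, q) = Mul(-3, Rational(-1, 38)) = Rational(3, 38))
Function('K')(G) = Mul(Pow(Add(-20, G), -1), Add(Rational(3, 38), G)) (Function('K')(G) = Mul(Add(G, Rational(3, 38)), Pow(Add(G, Mul(4, -5)), -1)) = Mul(Add(Rational(3, 38), G), Pow(Add(G, -20), -1)) = Mul(Add(Rational(3, 38), G), Pow(Add(-20, G), -1)) = Mul(Pow(Add(-20, G), -1), Add(Rational(3, 38), G)))
Add(Function('K')(380), Add(2247138, 956569)) = Add(Mul(Pow(Add(-20, 380), -1), Add(Rational(3, 38), 380)), Add(2247138, 956569)) = Add(Mul(Pow(360, -1), Rational(14443, 38)), 3203707) = Add(Mul(Rational(1, 360), Rational(14443, 38)), 3203707) = Add(Rational(14443, 13680), 3203707) = Rational(43826726203, 13680)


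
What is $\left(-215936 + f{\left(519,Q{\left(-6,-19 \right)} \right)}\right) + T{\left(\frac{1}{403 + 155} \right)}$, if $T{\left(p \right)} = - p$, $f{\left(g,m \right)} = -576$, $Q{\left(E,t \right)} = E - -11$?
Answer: $- \frac{120813697}{558} \approx -2.1651 \cdot 10^{5}$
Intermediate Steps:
$Q{\left(E,t \right)} = 11 + E$ ($Q{\left(E,t \right)} = E + 11 = 11 + E$)
$\left(-215936 + f{\left(519,Q{\left(-6,-19 \right)} \right)}\right) + T{\left(\frac{1}{403 + 155} \right)} = \left(-215936 - 576\right) - \frac{1}{403 + 155} = -216512 - \frac{1}{558} = - \frac{120813697}{558}$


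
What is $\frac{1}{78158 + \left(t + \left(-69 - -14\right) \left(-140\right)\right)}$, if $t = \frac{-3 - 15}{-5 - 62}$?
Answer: $\frac{67}{5752504} \approx 1.1647 \cdot 10^{-5}$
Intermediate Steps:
$t = \frac{18}{67}$ ($t = - \frac{18}{-67} = \left(-18\right) \left(- \frac{1}{67}\right) = \frac{18}{67} \approx 0.26866$)
$\frac{1}{78158 + \left(t + \left(-69 - -14\right) \left(-140\right)\right)} = \frac{1}{78158 + \left(\frac{18}{67} + \left(-69 - -14\right) \left(-140\right)\right)} = \frac{1}{78158 + \left(\frac{18}{67} + \left(-69 + 14\right) \left(-140\right)\right)} = \frac{1}{78158 + \left(\frac{18}{67} - -7700\right)} = \frac{1}{78158 + \left(\frac{18}{67} + 7700\right)} = \frac{1}{78158 + \frac{515918}{67}} = \frac{1}{\frac{5752504}{67}} = \frac{67}{5752504}$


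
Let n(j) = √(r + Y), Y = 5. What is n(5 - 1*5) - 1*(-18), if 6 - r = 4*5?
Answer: 18 + 3*I ≈ 18.0 + 3.0*I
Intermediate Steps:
r = -14 (r = 6 - 4*5 = 6 - 1*20 = 6 - 20 = -14)
n(j) = 3*I (n(j) = √(-14 + 5) = √(-9) = 3*I)
n(5 - 1*5) - 1*(-18) = 3*I - 1*(-18) = 3*I + 18 = 18 + 3*I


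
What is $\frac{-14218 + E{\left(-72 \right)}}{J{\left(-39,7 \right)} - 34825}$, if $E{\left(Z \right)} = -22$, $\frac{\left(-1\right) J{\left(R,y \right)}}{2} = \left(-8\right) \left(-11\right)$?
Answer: $\frac{14240}{35001} \approx 0.40685$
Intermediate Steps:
$J{\left(R,y \right)} = -176$ ($J{\left(R,y \right)} = - 2 \left(\left(-8\right) \left(-11\right)\right) = \left(-2\right) 88 = -176$)
$\frac{-14218 + E{\left(-72 \right)}}{J{\left(-39,7 \right)} - 34825} = \frac{-14218 - 22}{-176 - 34825} = - \frac{14240}{-35001} = \left(-14240\right) \left(- \frac{1}{35001}\right) = \frac{14240}{35001}$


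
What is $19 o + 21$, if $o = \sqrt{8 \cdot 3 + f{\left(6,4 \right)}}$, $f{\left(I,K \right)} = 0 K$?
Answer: $21 + 38 \sqrt{6} \approx 114.08$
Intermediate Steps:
$f{\left(I,K \right)} = 0$
$o = 2 \sqrt{6}$ ($o = \sqrt{8 \cdot 3 + 0} = \sqrt{24 + 0} = \sqrt{24} = 2 \sqrt{6} \approx 4.899$)
$19 o + 21 = 19 \cdot 2 \sqrt{6} + 21 = 38 \sqrt{6} + 21 = 21 + 38 \sqrt{6}$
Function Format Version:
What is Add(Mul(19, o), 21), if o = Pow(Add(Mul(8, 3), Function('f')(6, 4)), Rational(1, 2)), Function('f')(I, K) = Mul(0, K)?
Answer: Add(21, Mul(38, Pow(6, Rational(1, 2)))) ≈ 114.08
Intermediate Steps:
Function('f')(I, K) = 0
o = Mul(2, Pow(6, Rational(1, 2))) (o = Pow(Add(Mul(8, 3), 0), Rational(1, 2)) = Pow(Add(24, 0), Rational(1, 2)) = Pow(24, Rational(1, 2)) = Mul(2, Pow(6, Rational(1, 2))) ≈ 4.8990)
Add(Mul(19, o), 21) = Add(Mul(19, Mul(2, Pow(6, Rational(1, 2)))), 21) = Add(Mul(38, Pow(6, Rational(1, 2))), 21) = Add(21, Mul(38, Pow(6, Rational(1, 2))))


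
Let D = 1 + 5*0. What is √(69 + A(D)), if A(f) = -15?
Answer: 3*√6 ≈ 7.3485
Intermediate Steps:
D = 1 (D = 1 + 0 = 1)
√(69 + A(D)) = √(69 - 15) = √54 = 3*√6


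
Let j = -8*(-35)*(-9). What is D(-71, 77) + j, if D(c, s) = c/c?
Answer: -2519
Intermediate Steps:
D(c, s) = 1
j = -2520 (j = 280*(-9) = -2520)
D(-71, 77) + j = 1 - 2520 = -2519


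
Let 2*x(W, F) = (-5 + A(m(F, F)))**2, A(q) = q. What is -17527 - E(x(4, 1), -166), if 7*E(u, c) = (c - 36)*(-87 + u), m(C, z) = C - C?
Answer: -137738/7 ≈ -19677.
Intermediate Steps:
m(C, z) = 0
x(W, F) = 25/2 (x(W, F) = (-5 + 0)**2/2 = (1/2)*(-5)**2 = (1/2)*25 = 25/2)
E(u, c) = (-87 + u)*(-36 + c)/7 (E(u, c) = ((c - 36)*(-87 + u))/7 = ((-36 + c)*(-87 + u))/7 = ((-87 + u)*(-36 + c))/7 = (-87 + u)*(-36 + c)/7)
-17527 - E(x(4, 1), -166) = -17527 - (3132/7 - 87/7*(-166) - 36/7*25/2 + (1/7)*(-166)*(25/2)) = -17527 - (3132/7 + 14442/7 - 450/7 - 2075/7) = -17527 - 1*15049/7 = -17527 - 15049/7 = -137738/7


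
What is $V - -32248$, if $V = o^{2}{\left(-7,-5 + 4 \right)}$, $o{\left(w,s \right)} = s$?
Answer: $32249$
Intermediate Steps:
$V = 1$ ($V = \left(-5 + 4\right)^{2} = \left(-1\right)^{2} = 1$)
$V - -32248 = 1 - -32248 = 1 + 32248 = 32249$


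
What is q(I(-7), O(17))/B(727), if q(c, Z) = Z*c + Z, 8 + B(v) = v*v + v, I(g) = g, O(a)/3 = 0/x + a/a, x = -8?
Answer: -3/88208 ≈ -3.4011e-5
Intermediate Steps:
O(a) = 3 (O(a) = 3*(0/(-8) + a/a) = 3*(0*(-1/8) + 1) = 3*(0 + 1) = 3*1 = 3)
B(v) = -8 + v + v**2 (B(v) = -8 + (v*v + v) = -8 + (v**2 + v) = -8 + (v + v**2) = -8 + v + v**2)
q(c, Z) = Z + Z*c
q(I(-7), O(17))/B(727) = (3*(1 - 7))/(-8 + 727 + 727**2) = (3*(-6))/(-8 + 727 + 528529) = -18/529248 = -18*1/529248 = -3/88208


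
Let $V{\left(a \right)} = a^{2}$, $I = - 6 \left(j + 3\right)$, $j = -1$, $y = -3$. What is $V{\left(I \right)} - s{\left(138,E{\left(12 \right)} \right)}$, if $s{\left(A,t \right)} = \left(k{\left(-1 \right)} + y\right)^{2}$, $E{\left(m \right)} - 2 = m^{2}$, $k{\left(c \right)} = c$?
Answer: $128$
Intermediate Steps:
$E{\left(m \right)} = 2 + m^{2}$
$s{\left(A,t \right)} = 16$ ($s{\left(A,t \right)} = \left(-1 - 3\right)^{2} = \left(-4\right)^{2} = 16$)
$I = -12$ ($I = - 6 \left(-1 + 3\right) = \left(-6\right) 2 = -12$)
$V{\left(I \right)} - s{\left(138,E{\left(12 \right)} \right)} = \left(-12\right)^{2} - 16 = 144 - 16 = 128$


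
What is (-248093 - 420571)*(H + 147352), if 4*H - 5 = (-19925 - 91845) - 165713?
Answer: -52144090380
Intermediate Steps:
H = -138739/2 (H = 5/4 + ((-19925 - 91845) - 165713)/4 = 5/4 + (-111770 - 165713)/4 = 5/4 + (¼)*(-277483) = 5/4 - 277483/4 = -138739/2 ≈ -69370.)
(-248093 - 420571)*(H + 147352) = (-248093 - 420571)*(-138739/2 + 147352) = -668664*155965/2 = -52144090380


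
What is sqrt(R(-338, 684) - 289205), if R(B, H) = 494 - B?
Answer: I*sqrt(288373) ≈ 537.0*I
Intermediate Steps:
sqrt(R(-338, 684) - 289205) = sqrt((494 - 1*(-338)) - 289205) = sqrt((494 + 338) - 289205) = sqrt(832 - 289205) = sqrt(-288373) = I*sqrt(288373)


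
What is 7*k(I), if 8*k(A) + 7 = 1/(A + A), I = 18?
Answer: -1757/288 ≈ -6.1007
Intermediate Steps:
k(A) = -7/8 + 1/(16*A) (k(A) = -7/8 + 1/(8*(A + A)) = -7/8 + 1/(8*((2*A))) = -7/8 + (1/(2*A))/8 = -7/8 + 1/(16*A))
7*k(I) = 7*((1/16)*(1 - 14*18)/18) = 7*((1/16)*(1/18)*(1 - 252)) = 7*((1/16)*(1/18)*(-251)) = 7*(-251/288) = -1757/288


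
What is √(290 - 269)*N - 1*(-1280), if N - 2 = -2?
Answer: 1280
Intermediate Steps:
N = 0 (N = 2 - 2 = 0)
√(290 - 269)*N - 1*(-1280) = √(290 - 269)*0 - 1*(-1280) = √21*0 + 1280 = 0 + 1280 = 1280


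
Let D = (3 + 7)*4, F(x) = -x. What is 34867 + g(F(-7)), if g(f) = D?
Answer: 34907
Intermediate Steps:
D = 40 (D = 10*4 = 40)
g(f) = 40
34867 + g(F(-7)) = 34867 + 40 = 34907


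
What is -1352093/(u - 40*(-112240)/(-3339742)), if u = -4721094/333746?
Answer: 53824192196781517/616629355691 ≈ 87288.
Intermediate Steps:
u = -337221/23839 (u = -4721094*1/333746 = -337221/23839 ≈ -14.146)
-1352093/(u - 40*(-112240)/(-3339742)) = -1352093/(-337221/23839 - 40*(-112240)/(-3339742)) = -1352093/(-337221/23839 - (-4489600)*(-1)/3339742) = -1352093/(-337221/23839 - 1*2244800/1669871) = -1352093/(-337221/23839 - 2244800/1669871) = -1352093/(-616629355691/39808054769) = -1352093*(-39808054769/616629355691) = 53824192196781517/616629355691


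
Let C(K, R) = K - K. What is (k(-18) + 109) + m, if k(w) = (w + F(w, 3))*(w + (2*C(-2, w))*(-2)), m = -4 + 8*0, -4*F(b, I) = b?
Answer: 348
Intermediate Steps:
C(K, R) = 0
F(b, I) = -b/4
m = -4 (m = -4 + 0 = -4)
k(w) = 3*w²/4 (k(w) = (w - w/4)*(w + (2*0)*(-2)) = (3*w/4)*(w + 0*(-2)) = (3*w/4)*(w + 0) = (3*w/4)*w = 3*w²/4)
(k(-18) + 109) + m = ((¾)*(-18)² + 109) - 4 = ((¾)*324 + 109) - 4 = (243 + 109) - 4 = 352 - 4 = 348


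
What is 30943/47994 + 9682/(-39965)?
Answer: 771959087/1918080210 ≈ 0.40246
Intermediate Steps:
30943/47994 + 9682/(-39965) = 30943*(1/47994) + 9682*(-1/39965) = 30943/47994 - 9682/39965 = 771959087/1918080210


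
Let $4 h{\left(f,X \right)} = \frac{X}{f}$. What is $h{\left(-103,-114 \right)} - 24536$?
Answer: $- \frac{5054359}{206} \approx -24536.0$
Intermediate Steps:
$h{\left(f,X \right)} = \frac{X}{4 f}$ ($h{\left(f,X \right)} = \frac{X \frac{1}{f}}{4} = \frac{X}{4 f}$)
$h{\left(-103,-114 \right)} - 24536 = \frac{1}{4} \left(-114\right) \frac{1}{-103} - 24536 = \frac{1}{4} \left(-114\right) \left(- \frac{1}{103}\right) - 24536 = \frac{57}{206} - 24536 = - \frac{5054359}{206}$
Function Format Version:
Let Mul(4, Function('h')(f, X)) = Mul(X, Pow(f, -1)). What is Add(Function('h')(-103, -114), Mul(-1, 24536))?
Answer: Rational(-5054359, 206) ≈ -24536.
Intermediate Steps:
Function('h')(f, X) = Mul(Rational(1, 4), X, Pow(f, -1)) (Function('h')(f, X) = Mul(Rational(1, 4), Mul(X, Pow(f, -1))) = Mul(Rational(1, 4), X, Pow(f, -1)))
Add(Function('h')(-103, -114), Mul(-1, 24536)) = Add(Mul(Rational(1, 4), -114, Pow(-103, -1)), Mul(-1, 24536)) = Add(Mul(Rational(1, 4), -114, Rational(-1, 103)), -24536) = Add(Rational(57, 206), -24536) = Rational(-5054359, 206)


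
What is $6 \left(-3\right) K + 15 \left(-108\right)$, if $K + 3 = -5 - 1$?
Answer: $-1458$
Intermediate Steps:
$K = -9$ ($K = -3 - 6 = -9$)
$6 \left(-3\right) K + 15 \left(-108\right) = 6 \left(-3\right) \left(-9\right) + 15 \left(-108\right) = \left(-18\right) \left(-9\right) - 1620 = 162 - 1620 = -1458$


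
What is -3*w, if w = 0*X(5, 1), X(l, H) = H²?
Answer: 0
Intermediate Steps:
w = 0 (w = 0*1² = 0*1 = 0)
-3*w = -3*0 = 0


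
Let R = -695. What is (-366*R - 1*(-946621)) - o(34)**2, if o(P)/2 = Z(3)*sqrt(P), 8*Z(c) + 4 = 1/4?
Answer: 153723023/128 ≈ 1.2010e+6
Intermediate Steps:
Z(c) = -15/32 (Z(c) = -1/2 + (1/8)/4 = -1/2 + (1/8)*(1/4) = -1/2 + 1/32 = -15/32)
o(P) = -15*sqrt(P)/16 (o(P) = 2*(-15*sqrt(P)/32) = -15*sqrt(P)/16)
(-366*R - 1*(-946621)) - o(34)**2 = (-366*(-695) - 1*(-946621)) - (-15*sqrt(34)/16)**2 = (254370 + 946621) - 1*3825/128 = 1200991 - 3825/128 = 153723023/128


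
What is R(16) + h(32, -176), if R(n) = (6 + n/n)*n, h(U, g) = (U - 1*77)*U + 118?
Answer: -1210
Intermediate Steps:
h(U, g) = 118 + U*(-77 + U) (h(U, g) = (U - 77)*U + 118 = (-77 + U)*U + 118 = U*(-77 + U) + 118 = 118 + U*(-77 + U))
R(n) = 7*n (R(n) = (6 + 1)*n = 7*n)
R(16) + h(32, -176) = 7*16 + (118 + 32² - 77*32) = 112 + (118 + 1024 - 2464) = 112 - 1322 = -1210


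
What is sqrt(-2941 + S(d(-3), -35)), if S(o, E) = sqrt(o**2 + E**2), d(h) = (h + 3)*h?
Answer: I*sqrt(2906) ≈ 53.907*I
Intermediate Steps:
d(h) = h*(3 + h) (d(h) = (3 + h)*h = h*(3 + h))
S(o, E) = sqrt(E**2 + o**2)
sqrt(-2941 + S(d(-3), -35)) = sqrt(-2941 + sqrt((-35)**2 + (-3*(3 - 3))**2)) = sqrt(-2941 + sqrt(1225 + (-3*0)**2)) = sqrt(-2941 + sqrt(1225 + 0**2)) = sqrt(-2941 + sqrt(1225 + 0)) = sqrt(-2941 + sqrt(1225)) = sqrt(-2941 + 35) = sqrt(-2906) = I*sqrt(2906)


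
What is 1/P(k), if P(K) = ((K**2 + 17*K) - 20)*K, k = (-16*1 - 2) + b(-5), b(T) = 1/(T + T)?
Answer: 1000/1629 ≈ 0.61387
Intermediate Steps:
b(T) = 1/(2*T)
k = -181/10 (k = (-16*1 - 2) + (1/2)/(-5) = (-16 - 2) + (1/2)*(-1/5) = -18 - 1/10 = -181/10 ≈ -18.100)
P(K) = K*(-20 + K**2 + 17*K) (P(K) = (-20 + K**2 + 17*K)*K = K*(-20 + K**2 + 17*K))
1/P(k) = 1/(-181*(-20 + (-181/10)**2 + 17*(-181/10))/10) = 1/(-181*(-20 + 32761/100 - 3077/10)/10) = 1/(-181/10*(-9/100)) = 1/(1629/1000) = 1000/1629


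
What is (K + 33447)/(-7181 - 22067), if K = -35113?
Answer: 833/14624 ≈ 0.056961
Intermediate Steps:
(K + 33447)/(-7181 - 22067) = (-35113 + 33447)/(-7181 - 22067) = -1666/(-29248) = -1666*(-1/29248) = 833/14624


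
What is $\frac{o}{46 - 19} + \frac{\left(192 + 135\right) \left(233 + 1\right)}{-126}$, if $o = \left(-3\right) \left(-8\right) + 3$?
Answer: $- \frac{4244}{7} \approx -606.29$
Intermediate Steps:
$o = 27$ ($o = 24 + 3 = 27$)
$\frac{o}{46 - 19} + \frac{\left(192 + 135\right) \left(233 + 1\right)}{-126} = \frac{27}{46 - 19} + \frac{\left(192 + 135\right) \left(233 + 1\right)}{-126} = \frac{27}{27} + 327 \cdot 234 \left(- \frac{1}{126}\right) = 27 \cdot \frac{1}{27} + 76518 \left(- \frac{1}{126}\right) = 1 - \frac{4251}{7} = - \frac{4244}{7}$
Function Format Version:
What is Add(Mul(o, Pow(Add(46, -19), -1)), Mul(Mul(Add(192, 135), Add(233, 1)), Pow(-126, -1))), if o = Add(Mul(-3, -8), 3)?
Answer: Rational(-4244, 7) ≈ -606.29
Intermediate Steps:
o = 27 (o = Add(24, 3) = 27)
Add(Mul(o, Pow(Add(46, -19), -1)), Mul(Mul(Add(192, 135), Add(233, 1)), Pow(-126, -1))) = Add(Mul(27, Pow(Add(46, -19), -1)), Mul(Mul(Add(192, 135), Add(233, 1)), Pow(-126, -1))) = Add(Mul(27, Pow(27, -1)), Mul(Mul(327, 234), Rational(-1, 126))) = Add(Mul(27, Rational(1, 27)), Mul(76518, Rational(-1, 126))) = Add(1, Rational(-4251, 7)) = Rational(-4244, 7)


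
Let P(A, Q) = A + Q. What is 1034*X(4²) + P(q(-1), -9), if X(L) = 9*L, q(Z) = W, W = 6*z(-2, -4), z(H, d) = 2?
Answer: 148899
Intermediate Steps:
W = 12 (W = 6*2 = 12)
q(Z) = 12
1034*X(4²) + P(q(-1), -9) = 1034*(9*4²) + (12 - 9) = 1034*(9*16) + 3 = 1034*144 + 3 = 148896 + 3 = 148899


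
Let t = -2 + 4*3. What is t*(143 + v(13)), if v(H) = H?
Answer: 1560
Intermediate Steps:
t = 10 (t = -2 + 12 = 10)
t*(143 + v(13)) = 10*(143 + 13) = 10*156 = 1560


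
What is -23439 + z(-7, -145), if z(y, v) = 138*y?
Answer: -24405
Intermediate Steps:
-23439 + z(-7, -145) = -23439 + 138*(-7) = -23439 - 966 = -24405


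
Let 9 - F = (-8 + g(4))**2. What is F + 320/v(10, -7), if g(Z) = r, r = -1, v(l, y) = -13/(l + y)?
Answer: -1896/13 ≈ -145.85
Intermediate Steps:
g(Z) = -1
F = -72 (F = 9 - (-8 - 1)**2 = 9 - 1*(-9)**2 = 9 - 1*81 = 9 - 81 = -72)
F + 320/v(10, -7) = -72 + 320/(-13/(10 - 7)) = -72 + 320/(-13/3) = -72 - 3/13*320 = -72 - 960/13 = -1896/13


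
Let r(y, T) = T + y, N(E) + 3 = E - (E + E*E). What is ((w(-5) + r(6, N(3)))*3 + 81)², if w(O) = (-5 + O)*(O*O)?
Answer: 471969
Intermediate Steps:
N(E) = -3 - E² (N(E) = -3 + (E - (E + E*E)) = -3 + (E - (E + E²)) = -3 + (E + (-E - E²)) = -3 - E²)
w(O) = O²*(-5 + O) (w(O) = (-5 + O)*O² = O²*(-5 + O))
((w(-5) + r(6, N(3)))*3 + 81)² = (((-5)²*(-5 - 5) + ((-3 - 1*3²) + 6))*3 + 81)² = ((25*(-10) + ((-3 - 1*9) + 6))*3 + 81)² = ((-250 + ((-3 - 9) + 6))*3 + 81)² = ((-250 + (-12 + 6))*3 + 81)² = ((-250 - 6)*3 + 81)² = (-256*3 + 81)² = (-768 + 81)² = (-687)² = 471969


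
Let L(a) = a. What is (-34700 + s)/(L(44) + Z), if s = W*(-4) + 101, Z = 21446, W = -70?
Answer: -34319/21490 ≈ -1.5970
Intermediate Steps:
s = 381 (s = -70*(-4) + 101 = 280 + 101 = 381)
(-34700 + s)/(L(44) + Z) = (-34700 + 381)/(44 + 21446) = -34319/21490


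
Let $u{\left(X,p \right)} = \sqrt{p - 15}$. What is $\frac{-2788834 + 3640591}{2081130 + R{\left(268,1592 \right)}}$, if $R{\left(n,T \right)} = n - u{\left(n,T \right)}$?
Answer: $\frac{1772845316286}{4332217632827} + \frac{851757 \sqrt{1577}}{4332217632827} \approx 0.40923$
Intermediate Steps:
$u{\left(X,p \right)} = \sqrt{-15 + p}$
$R{\left(n,T \right)} = n - \sqrt{-15 + T}$
$\frac{-2788834 + 3640591}{2081130 + R{\left(268,1592 \right)}} = \frac{-2788834 + 3640591}{2081130 + \left(268 - \sqrt{-15 + 1592}\right)} = \frac{851757}{2081130 + \left(268 - \sqrt{1577}\right)} = \frac{851757}{2081398 - \sqrt{1577}}$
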